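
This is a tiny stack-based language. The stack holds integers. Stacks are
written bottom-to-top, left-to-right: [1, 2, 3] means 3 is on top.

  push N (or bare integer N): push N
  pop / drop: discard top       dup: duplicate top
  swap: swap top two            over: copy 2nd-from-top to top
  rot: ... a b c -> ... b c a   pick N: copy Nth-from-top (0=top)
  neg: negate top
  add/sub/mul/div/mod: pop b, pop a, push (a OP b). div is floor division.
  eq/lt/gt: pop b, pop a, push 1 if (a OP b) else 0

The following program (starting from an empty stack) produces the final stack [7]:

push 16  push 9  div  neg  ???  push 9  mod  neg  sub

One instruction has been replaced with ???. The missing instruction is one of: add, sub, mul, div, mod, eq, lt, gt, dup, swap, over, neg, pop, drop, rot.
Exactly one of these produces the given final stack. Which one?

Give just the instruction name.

Stack before ???: [-1]
Stack after ???:  [-1, -1]
The instruction that transforms [-1] -> [-1, -1] is: dup

Answer: dup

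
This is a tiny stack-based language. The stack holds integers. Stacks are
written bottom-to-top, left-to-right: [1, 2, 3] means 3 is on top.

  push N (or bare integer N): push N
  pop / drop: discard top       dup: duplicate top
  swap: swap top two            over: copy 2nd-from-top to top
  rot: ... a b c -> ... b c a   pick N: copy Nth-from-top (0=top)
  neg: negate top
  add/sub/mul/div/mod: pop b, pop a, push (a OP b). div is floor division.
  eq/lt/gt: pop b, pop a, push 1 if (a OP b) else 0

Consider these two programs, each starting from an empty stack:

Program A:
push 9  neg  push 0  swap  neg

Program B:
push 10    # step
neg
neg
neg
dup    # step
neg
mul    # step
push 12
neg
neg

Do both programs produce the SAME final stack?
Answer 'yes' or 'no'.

Program A trace:
  After 'push 9': [9]
  After 'neg': [-9]
  After 'push 0': [-9, 0]
  After 'swap': [0, -9]
  After 'neg': [0, 9]
Program A final stack: [0, 9]

Program B trace:
  After 'push 10': [10]
  After 'neg': [-10]
  After 'neg': [10]
  After 'neg': [-10]
  After 'dup': [-10, -10]
  After 'neg': [-10, 10]
  After 'mul': [-100]
  After 'push 12': [-100, 12]
  After 'neg': [-100, -12]
  After 'neg': [-100, 12]
Program B final stack: [-100, 12]
Same: no

Answer: no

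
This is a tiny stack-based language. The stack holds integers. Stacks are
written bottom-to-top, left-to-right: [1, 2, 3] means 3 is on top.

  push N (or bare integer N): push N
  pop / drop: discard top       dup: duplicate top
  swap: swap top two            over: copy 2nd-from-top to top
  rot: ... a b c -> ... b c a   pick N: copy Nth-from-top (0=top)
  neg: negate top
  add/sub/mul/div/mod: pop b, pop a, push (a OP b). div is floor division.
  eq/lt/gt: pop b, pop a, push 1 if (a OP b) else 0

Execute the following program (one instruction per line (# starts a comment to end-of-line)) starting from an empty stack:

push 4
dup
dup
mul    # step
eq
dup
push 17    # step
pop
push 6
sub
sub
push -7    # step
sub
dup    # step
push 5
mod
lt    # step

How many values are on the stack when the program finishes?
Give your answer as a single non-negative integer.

After 'push 4': stack = [4] (depth 1)
After 'dup': stack = [4, 4] (depth 2)
After 'dup': stack = [4, 4, 4] (depth 3)
After 'mul': stack = [4, 16] (depth 2)
After 'eq': stack = [0] (depth 1)
After 'dup': stack = [0, 0] (depth 2)
After 'push 17': stack = [0, 0, 17] (depth 3)
After 'pop': stack = [0, 0] (depth 2)
After 'push 6': stack = [0, 0, 6] (depth 3)
After 'sub': stack = [0, -6] (depth 2)
After 'sub': stack = [6] (depth 1)
After 'push -7': stack = [6, -7] (depth 2)
After 'sub': stack = [13] (depth 1)
After 'dup': stack = [13, 13] (depth 2)
After 'push 5': stack = [13, 13, 5] (depth 3)
After 'mod': stack = [13, 3] (depth 2)
After 'lt': stack = [0] (depth 1)

Answer: 1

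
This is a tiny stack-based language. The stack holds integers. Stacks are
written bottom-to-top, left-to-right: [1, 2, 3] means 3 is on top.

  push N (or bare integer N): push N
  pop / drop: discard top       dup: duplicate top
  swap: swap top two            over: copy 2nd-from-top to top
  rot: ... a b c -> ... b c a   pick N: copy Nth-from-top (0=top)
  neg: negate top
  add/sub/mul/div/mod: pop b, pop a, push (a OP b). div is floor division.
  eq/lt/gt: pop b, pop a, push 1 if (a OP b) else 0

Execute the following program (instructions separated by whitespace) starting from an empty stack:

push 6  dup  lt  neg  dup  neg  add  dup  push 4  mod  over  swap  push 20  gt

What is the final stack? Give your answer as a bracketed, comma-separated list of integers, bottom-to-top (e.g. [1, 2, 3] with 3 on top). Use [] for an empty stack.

Answer: [0, 0, 0]

Derivation:
After 'push 6': [6]
After 'dup': [6, 6]
After 'lt': [0]
After 'neg': [0]
After 'dup': [0, 0]
After 'neg': [0, 0]
After 'add': [0]
After 'dup': [0, 0]
After 'push 4': [0, 0, 4]
After 'mod': [0, 0]
After 'over': [0, 0, 0]
After 'swap': [0, 0, 0]
After 'push 20': [0, 0, 0, 20]
After 'gt': [0, 0, 0]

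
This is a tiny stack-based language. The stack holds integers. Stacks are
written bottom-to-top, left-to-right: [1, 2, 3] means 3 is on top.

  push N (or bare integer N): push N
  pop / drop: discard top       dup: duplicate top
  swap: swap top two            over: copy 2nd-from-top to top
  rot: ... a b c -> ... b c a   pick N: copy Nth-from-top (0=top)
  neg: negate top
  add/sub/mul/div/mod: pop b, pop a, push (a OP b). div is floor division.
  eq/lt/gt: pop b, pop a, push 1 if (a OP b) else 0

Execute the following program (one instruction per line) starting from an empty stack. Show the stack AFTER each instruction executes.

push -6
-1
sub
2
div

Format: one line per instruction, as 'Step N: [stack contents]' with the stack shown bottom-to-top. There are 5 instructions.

Step 1: [-6]
Step 2: [-6, -1]
Step 3: [-5]
Step 4: [-5, 2]
Step 5: [-3]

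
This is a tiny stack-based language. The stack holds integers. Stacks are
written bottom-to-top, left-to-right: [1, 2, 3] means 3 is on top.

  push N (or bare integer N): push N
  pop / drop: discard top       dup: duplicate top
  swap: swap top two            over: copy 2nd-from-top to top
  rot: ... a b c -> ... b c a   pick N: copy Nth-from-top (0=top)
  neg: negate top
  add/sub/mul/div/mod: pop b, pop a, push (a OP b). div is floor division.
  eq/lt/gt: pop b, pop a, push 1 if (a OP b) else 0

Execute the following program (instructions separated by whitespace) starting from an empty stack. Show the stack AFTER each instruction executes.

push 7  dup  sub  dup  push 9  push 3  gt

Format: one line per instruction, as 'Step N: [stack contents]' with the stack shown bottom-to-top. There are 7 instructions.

Step 1: [7]
Step 2: [7, 7]
Step 3: [0]
Step 4: [0, 0]
Step 5: [0, 0, 9]
Step 6: [0, 0, 9, 3]
Step 7: [0, 0, 1]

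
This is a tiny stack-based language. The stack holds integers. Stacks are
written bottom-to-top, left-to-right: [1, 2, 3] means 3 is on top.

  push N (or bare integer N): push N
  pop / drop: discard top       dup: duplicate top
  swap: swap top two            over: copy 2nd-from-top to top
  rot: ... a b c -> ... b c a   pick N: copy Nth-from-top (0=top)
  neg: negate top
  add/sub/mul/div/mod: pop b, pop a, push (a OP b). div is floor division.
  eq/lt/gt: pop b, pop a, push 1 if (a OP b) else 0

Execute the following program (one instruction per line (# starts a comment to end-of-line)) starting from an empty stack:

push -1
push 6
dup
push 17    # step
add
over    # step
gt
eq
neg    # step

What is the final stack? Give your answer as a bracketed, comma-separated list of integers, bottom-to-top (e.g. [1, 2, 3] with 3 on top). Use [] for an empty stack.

Answer: [-1, 0]

Derivation:
After 'push -1': [-1]
After 'push 6': [-1, 6]
After 'dup': [-1, 6, 6]
After 'push 17': [-1, 6, 6, 17]
After 'add': [-1, 6, 23]
After 'over': [-1, 6, 23, 6]
After 'gt': [-1, 6, 1]
After 'eq': [-1, 0]
After 'neg': [-1, 0]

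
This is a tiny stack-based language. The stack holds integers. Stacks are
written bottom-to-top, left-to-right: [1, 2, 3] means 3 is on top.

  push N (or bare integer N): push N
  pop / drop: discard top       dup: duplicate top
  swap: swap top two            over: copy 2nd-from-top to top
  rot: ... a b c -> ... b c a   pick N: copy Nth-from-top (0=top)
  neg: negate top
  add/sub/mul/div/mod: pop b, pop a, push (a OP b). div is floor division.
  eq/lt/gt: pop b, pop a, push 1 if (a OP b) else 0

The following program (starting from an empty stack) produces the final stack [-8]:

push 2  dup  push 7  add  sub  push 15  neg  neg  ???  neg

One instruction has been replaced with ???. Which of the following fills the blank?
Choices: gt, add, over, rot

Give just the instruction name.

Answer: add

Derivation:
Stack before ???: [-7, 15]
Stack after ???:  [8]
Checking each choice:
  gt: produces [0]
  add: MATCH
  over: produces [-7, 15, 7]
  rot: stack underflow (need 3, have 2)


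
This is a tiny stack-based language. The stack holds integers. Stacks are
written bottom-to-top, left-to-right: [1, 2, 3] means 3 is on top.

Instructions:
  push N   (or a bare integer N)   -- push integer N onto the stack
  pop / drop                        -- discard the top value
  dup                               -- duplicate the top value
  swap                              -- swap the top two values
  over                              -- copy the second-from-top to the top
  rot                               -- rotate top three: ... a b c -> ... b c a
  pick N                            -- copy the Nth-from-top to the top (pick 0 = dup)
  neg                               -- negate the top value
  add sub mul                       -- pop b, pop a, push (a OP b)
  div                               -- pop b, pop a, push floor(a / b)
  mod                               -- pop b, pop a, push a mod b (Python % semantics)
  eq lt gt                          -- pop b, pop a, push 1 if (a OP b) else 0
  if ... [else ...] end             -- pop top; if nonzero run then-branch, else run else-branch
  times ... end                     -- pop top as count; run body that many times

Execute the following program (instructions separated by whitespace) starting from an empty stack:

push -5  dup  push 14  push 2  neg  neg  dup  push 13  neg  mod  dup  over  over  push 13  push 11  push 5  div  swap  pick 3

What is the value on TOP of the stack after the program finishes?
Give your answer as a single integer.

Answer: -11

Derivation:
After 'push -5': [-5]
After 'dup': [-5, -5]
After 'push 14': [-5, -5, 14]
After 'push 2': [-5, -5, 14, 2]
After 'neg': [-5, -5, 14, -2]
After 'neg': [-5, -5, 14, 2]
After 'dup': [-5, -5, 14, 2, 2]
After 'push 13': [-5, -5, 14, 2, 2, 13]
After 'neg': [-5, -5, 14, 2, 2, -13]
After 'mod': [-5, -5, 14, 2, -11]
After 'dup': [-5, -5, 14, 2, -11, -11]
After 'over': [-5, -5, 14, 2, -11, -11, -11]
After 'over': [-5, -5, 14, 2, -11, -11, -11, -11]
After 'push 13': [-5, -5, 14, 2, -11, -11, -11, -11, 13]
After 'push 11': [-5, -5, 14, 2, -11, -11, -11, -11, 13, 11]
After 'push 5': [-5, -5, 14, 2, -11, -11, -11, -11, 13, 11, 5]
After 'div': [-5, -5, 14, 2, -11, -11, -11, -11, 13, 2]
After 'swap': [-5, -5, 14, 2, -11, -11, -11, -11, 2, 13]
After 'pick 3': [-5, -5, 14, 2, -11, -11, -11, -11, 2, 13, -11]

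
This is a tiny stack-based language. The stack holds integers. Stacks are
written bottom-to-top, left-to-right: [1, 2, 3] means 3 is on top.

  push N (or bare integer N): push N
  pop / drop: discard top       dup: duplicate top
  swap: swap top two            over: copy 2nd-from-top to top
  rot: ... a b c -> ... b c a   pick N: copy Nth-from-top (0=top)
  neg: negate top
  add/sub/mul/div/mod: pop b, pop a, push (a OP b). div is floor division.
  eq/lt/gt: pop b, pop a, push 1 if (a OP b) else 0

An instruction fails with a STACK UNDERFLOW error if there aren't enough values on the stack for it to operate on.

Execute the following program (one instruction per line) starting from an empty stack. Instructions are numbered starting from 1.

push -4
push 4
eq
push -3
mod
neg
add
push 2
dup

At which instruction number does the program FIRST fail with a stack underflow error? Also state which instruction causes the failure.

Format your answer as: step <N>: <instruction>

Answer: step 7: add

Derivation:
Step 1 ('push -4'): stack = [-4], depth = 1
Step 2 ('push 4'): stack = [-4, 4], depth = 2
Step 3 ('eq'): stack = [0], depth = 1
Step 4 ('push -3'): stack = [0, -3], depth = 2
Step 5 ('mod'): stack = [0], depth = 1
Step 6 ('neg'): stack = [0], depth = 1
Step 7 ('add'): needs 2 value(s) but depth is 1 — STACK UNDERFLOW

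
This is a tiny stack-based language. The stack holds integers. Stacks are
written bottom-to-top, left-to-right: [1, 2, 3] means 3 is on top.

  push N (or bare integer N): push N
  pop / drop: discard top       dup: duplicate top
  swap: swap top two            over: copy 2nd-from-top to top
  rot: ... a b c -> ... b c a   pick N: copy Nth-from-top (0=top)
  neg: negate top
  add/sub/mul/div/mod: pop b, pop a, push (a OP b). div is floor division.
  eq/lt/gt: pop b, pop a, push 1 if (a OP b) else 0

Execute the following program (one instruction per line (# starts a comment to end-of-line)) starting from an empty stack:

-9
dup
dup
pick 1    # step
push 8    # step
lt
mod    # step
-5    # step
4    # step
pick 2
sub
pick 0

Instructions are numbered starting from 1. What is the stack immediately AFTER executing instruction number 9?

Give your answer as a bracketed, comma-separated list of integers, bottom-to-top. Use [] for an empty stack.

Answer: [-9, -9, 0, -5, 4]

Derivation:
Step 1 ('-9'): [-9]
Step 2 ('dup'): [-9, -9]
Step 3 ('dup'): [-9, -9, -9]
Step 4 ('pick 1'): [-9, -9, -9, -9]
Step 5 ('push 8'): [-9, -9, -9, -9, 8]
Step 6 ('lt'): [-9, -9, -9, 1]
Step 7 ('mod'): [-9, -9, 0]
Step 8 ('-5'): [-9, -9, 0, -5]
Step 9 ('4'): [-9, -9, 0, -5, 4]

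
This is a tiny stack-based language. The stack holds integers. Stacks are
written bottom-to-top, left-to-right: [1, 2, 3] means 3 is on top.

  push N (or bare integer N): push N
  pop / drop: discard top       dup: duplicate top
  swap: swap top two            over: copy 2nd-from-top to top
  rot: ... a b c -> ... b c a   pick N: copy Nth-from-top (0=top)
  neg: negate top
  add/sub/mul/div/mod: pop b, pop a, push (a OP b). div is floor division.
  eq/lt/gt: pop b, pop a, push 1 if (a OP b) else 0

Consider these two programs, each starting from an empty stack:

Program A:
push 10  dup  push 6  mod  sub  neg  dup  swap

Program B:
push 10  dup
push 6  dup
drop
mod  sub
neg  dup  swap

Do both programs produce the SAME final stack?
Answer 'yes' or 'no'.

Program A trace:
  After 'push 10': [10]
  After 'dup': [10, 10]
  After 'push 6': [10, 10, 6]
  After 'mod': [10, 4]
  After 'sub': [6]
  After 'neg': [-6]
  After 'dup': [-6, -6]
  After 'swap': [-6, -6]
Program A final stack: [-6, -6]

Program B trace:
  After 'push 10': [10]
  After 'dup': [10, 10]
  After 'push 6': [10, 10, 6]
  After 'dup': [10, 10, 6, 6]
  After 'drop': [10, 10, 6]
  After 'mod': [10, 4]
  After 'sub': [6]
  After 'neg': [-6]
  After 'dup': [-6, -6]
  After 'swap': [-6, -6]
Program B final stack: [-6, -6]
Same: yes

Answer: yes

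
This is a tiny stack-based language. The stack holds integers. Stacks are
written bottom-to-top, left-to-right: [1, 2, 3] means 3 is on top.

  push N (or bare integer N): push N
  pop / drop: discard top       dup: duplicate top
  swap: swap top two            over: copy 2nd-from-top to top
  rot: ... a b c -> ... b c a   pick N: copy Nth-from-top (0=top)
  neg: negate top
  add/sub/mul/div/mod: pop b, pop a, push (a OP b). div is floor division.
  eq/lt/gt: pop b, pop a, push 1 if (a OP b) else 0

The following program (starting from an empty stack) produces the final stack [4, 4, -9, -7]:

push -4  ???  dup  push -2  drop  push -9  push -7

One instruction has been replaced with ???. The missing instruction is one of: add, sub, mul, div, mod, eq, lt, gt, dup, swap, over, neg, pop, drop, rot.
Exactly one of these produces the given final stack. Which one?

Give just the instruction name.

Stack before ???: [-4]
Stack after ???:  [4]
The instruction that transforms [-4] -> [4] is: neg

Answer: neg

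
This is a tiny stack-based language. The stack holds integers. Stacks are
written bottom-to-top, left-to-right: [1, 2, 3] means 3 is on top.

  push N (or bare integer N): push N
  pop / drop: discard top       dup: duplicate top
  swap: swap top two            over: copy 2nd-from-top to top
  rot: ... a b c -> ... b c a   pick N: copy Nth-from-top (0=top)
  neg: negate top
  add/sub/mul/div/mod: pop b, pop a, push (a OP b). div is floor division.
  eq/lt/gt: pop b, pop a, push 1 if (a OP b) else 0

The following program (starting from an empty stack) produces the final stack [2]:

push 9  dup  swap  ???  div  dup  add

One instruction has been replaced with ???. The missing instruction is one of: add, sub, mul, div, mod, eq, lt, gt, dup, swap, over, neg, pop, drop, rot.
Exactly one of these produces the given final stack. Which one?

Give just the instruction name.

Stack before ???: [9, 9]
Stack after ???:  [9, 9]
The instruction that transforms [9, 9] -> [9, 9] is: swap

Answer: swap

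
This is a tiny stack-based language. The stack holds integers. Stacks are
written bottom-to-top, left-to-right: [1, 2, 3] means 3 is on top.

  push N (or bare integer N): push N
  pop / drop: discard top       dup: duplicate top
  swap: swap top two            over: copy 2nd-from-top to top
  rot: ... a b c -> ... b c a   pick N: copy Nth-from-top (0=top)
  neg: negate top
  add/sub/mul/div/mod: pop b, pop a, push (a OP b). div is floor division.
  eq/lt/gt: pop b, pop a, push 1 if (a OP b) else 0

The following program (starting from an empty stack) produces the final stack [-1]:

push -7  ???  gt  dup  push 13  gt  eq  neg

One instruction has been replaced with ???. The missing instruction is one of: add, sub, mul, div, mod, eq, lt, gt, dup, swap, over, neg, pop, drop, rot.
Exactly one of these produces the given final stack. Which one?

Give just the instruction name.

Answer: dup

Derivation:
Stack before ???: [-7]
Stack after ???:  [-7, -7]
The instruction that transforms [-7] -> [-7, -7] is: dup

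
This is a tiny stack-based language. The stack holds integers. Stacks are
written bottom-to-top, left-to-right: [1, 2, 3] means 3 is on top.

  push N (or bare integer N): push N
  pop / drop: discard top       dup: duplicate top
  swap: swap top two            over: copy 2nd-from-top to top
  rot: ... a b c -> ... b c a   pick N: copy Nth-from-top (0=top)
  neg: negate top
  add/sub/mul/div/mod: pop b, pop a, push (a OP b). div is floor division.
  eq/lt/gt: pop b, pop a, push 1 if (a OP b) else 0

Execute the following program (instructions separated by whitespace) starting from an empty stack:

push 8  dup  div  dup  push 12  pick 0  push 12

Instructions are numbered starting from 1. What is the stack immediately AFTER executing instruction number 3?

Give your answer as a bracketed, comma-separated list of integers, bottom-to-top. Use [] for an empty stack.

Step 1 ('push 8'): [8]
Step 2 ('dup'): [8, 8]
Step 3 ('div'): [1]

Answer: [1]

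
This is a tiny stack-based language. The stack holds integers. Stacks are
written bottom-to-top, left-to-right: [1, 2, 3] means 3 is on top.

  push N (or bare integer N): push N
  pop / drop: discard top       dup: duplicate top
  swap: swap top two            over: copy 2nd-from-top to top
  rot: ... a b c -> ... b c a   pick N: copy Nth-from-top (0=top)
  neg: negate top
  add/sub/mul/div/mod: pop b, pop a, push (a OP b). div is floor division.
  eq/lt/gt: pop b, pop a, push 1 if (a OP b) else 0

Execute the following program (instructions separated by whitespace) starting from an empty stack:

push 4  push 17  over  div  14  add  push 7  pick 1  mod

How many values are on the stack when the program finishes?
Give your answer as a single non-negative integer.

After 'push 4': stack = [4] (depth 1)
After 'push 17': stack = [4, 17] (depth 2)
After 'over': stack = [4, 17, 4] (depth 3)
After 'div': stack = [4, 4] (depth 2)
After 'push 14': stack = [4, 4, 14] (depth 3)
After 'add': stack = [4, 18] (depth 2)
After 'push 7': stack = [4, 18, 7] (depth 3)
After 'pick 1': stack = [4, 18, 7, 18] (depth 4)
After 'mod': stack = [4, 18, 7] (depth 3)

Answer: 3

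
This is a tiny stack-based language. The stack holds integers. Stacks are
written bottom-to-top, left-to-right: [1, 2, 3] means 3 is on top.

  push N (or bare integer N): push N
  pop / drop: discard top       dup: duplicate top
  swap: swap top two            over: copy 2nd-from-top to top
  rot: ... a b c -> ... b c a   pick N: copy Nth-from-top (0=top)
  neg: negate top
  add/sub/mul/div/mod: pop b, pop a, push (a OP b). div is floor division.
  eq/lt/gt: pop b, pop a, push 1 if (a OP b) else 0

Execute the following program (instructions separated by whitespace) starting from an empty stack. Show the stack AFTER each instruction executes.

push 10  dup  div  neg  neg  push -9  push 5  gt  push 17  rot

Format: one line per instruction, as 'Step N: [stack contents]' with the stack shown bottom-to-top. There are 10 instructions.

Step 1: [10]
Step 2: [10, 10]
Step 3: [1]
Step 4: [-1]
Step 5: [1]
Step 6: [1, -9]
Step 7: [1, -9, 5]
Step 8: [1, 0]
Step 9: [1, 0, 17]
Step 10: [0, 17, 1]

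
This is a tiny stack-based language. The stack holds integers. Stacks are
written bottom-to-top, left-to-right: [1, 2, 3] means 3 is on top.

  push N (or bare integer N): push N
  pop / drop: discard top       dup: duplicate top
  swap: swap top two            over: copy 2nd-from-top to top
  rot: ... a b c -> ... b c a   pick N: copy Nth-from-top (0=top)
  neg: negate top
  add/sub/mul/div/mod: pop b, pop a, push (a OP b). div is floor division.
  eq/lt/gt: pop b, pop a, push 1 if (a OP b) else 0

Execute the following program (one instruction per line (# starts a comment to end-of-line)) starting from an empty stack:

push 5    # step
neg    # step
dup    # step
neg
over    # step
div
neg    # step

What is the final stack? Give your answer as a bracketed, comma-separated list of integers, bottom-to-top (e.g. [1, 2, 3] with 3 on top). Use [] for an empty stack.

Answer: [-5, 1]

Derivation:
After 'push 5': [5]
After 'neg': [-5]
After 'dup': [-5, -5]
After 'neg': [-5, 5]
After 'over': [-5, 5, -5]
After 'div': [-5, -1]
After 'neg': [-5, 1]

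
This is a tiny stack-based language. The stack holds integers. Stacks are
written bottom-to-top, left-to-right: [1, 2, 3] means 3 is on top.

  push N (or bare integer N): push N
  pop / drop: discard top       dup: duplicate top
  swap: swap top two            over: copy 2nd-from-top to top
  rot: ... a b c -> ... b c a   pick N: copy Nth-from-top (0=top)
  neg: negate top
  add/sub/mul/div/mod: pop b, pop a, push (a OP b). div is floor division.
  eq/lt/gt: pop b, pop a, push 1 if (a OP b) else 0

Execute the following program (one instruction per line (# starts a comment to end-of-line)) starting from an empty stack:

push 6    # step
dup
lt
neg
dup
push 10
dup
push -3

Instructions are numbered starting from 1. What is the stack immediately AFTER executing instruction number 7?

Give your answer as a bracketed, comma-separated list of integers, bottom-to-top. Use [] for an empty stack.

Step 1 ('push 6'): [6]
Step 2 ('dup'): [6, 6]
Step 3 ('lt'): [0]
Step 4 ('neg'): [0]
Step 5 ('dup'): [0, 0]
Step 6 ('push 10'): [0, 0, 10]
Step 7 ('dup'): [0, 0, 10, 10]

Answer: [0, 0, 10, 10]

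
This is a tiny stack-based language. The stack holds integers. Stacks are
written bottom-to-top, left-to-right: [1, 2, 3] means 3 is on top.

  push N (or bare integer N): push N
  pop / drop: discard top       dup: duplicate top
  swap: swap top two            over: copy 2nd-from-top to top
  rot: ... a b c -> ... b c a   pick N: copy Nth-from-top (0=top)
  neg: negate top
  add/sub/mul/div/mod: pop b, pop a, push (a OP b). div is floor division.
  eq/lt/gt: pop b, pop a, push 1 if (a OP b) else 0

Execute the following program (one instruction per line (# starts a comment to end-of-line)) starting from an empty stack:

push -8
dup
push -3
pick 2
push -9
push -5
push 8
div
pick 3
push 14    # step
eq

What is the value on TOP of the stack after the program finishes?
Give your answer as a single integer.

Answer: 0

Derivation:
After 'push -8': [-8]
After 'dup': [-8, -8]
After 'push -3': [-8, -8, -3]
After 'pick 2': [-8, -8, -3, -8]
After 'push -9': [-8, -8, -3, -8, -9]
After 'push -5': [-8, -8, -3, -8, -9, -5]
After 'push 8': [-8, -8, -3, -8, -9, -5, 8]
After 'div': [-8, -8, -3, -8, -9, -1]
After 'pick 3': [-8, -8, -3, -8, -9, -1, -3]
After 'push 14': [-8, -8, -3, -8, -9, -1, -3, 14]
After 'eq': [-8, -8, -3, -8, -9, -1, 0]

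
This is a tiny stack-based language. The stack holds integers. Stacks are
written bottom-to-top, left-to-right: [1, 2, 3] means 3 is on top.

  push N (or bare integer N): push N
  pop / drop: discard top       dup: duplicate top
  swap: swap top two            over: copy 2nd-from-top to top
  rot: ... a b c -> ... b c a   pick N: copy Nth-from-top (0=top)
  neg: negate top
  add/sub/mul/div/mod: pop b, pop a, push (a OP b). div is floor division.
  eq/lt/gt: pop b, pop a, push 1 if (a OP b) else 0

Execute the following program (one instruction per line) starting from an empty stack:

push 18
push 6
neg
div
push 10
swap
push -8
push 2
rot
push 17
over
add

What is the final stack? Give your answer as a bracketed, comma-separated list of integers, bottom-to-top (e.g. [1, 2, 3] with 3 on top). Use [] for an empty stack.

Answer: [10, -8, 2, -3, 14]

Derivation:
After 'push 18': [18]
After 'push 6': [18, 6]
After 'neg': [18, -6]
After 'div': [-3]
After 'push 10': [-3, 10]
After 'swap': [10, -3]
After 'push -8': [10, -3, -8]
After 'push 2': [10, -3, -8, 2]
After 'rot': [10, -8, 2, -3]
After 'push 17': [10, -8, 2, -3, 17]
After 'over': [10, -8, 2, -3, 17, -3]
After 'add': [10, -8, 2, -3, 14]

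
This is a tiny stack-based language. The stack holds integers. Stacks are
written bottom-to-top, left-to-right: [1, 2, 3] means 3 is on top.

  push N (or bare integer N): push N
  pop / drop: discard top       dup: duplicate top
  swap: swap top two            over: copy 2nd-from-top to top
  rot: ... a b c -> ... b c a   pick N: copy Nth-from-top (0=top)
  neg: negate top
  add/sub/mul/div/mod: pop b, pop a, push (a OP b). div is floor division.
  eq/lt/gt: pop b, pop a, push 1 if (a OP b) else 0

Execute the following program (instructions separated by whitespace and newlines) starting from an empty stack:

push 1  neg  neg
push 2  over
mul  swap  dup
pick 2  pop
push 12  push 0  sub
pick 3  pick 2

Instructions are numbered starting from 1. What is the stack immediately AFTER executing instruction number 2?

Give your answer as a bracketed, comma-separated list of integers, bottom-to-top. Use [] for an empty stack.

Answer: [-1]

Derivation:
Step 1 ('push 1'): [1]
Step 2 ('neg'): [-1]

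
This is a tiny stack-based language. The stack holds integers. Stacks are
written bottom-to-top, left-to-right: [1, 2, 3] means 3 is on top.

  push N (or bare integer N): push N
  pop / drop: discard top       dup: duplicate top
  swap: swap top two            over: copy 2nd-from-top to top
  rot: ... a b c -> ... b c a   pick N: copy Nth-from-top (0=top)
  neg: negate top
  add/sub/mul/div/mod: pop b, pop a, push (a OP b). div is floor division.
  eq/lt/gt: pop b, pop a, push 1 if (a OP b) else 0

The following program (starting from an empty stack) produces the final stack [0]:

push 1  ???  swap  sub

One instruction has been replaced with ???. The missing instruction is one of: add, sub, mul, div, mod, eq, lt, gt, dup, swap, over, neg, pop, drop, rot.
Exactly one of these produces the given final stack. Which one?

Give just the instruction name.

Stack before ???: [1]
Stack after ???:  [1, 1]
The instruction that transforms [1] -> [1, 1] is: dup

Answer: dup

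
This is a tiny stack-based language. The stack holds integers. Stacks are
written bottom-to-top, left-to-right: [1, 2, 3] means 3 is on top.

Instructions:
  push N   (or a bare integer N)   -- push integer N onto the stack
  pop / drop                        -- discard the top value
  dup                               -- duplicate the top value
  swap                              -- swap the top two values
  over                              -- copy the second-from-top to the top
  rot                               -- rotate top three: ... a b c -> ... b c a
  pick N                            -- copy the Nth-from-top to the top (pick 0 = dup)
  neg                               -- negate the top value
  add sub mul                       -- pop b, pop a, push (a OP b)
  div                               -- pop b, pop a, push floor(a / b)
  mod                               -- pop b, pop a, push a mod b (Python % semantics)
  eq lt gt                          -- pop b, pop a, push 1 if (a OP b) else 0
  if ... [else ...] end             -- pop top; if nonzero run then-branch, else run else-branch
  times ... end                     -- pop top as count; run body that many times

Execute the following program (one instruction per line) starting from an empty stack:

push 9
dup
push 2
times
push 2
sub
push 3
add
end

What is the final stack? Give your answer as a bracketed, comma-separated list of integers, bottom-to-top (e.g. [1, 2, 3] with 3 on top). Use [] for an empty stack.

After 'push 9': [9]
After 'dup': [9, 9]
After 'push 2': [9, 9, 2]
After 'times': [9, 9]
After 'push 2': [9, 9, 2]
After 'sub': [9, 7]
After 'push 3': [9, 7, 3]
After 'add': [9, 10]
After 'push 2': [9, 10, 2]
After 'sub': [9, 8]
After 'push 3': [9, 8, 3]
After 'add': [9, 11]

Answer: [9, 11]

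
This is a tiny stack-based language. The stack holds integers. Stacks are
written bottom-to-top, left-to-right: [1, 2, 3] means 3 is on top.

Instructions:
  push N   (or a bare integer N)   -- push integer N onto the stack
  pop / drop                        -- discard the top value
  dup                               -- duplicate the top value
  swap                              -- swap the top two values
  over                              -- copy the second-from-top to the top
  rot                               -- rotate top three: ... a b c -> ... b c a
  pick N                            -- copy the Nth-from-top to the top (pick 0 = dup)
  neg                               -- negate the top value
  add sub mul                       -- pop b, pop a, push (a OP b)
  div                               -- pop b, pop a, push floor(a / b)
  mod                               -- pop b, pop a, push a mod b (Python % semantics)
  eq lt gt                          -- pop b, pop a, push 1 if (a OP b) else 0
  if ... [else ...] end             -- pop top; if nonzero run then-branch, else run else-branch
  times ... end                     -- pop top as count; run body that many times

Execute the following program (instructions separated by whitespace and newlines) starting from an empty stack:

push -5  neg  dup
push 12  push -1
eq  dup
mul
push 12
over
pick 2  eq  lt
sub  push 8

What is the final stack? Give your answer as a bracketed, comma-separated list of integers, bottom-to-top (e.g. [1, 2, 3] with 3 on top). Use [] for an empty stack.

After 'push -5': [-5]
After 'neg': [5]
After 'dup': [5, 5]
After 'push 12': [5, 5, 12]
After 'push -1': [5, 5, 12, -1]
After 'eq': [5, 5, 0]
After 'dup': [5, 5, 0, 0]
After 'mul': [5, 5, 0]
After 'push 12': [5, 5, 0, 12]
After 'over': [5, 5, 0, 12, 0]
After 'pick 2': [5, 5, 0, 12, 0, 0]
After 'eq': [5, 5, 0, 12, 1]
After 'lt': [5, 5, 0, 0]
After 'sub': [5, 5, 0]
After 'push 8': [5, 5, 0, 8]

Answer: [5, 5, 0, 8]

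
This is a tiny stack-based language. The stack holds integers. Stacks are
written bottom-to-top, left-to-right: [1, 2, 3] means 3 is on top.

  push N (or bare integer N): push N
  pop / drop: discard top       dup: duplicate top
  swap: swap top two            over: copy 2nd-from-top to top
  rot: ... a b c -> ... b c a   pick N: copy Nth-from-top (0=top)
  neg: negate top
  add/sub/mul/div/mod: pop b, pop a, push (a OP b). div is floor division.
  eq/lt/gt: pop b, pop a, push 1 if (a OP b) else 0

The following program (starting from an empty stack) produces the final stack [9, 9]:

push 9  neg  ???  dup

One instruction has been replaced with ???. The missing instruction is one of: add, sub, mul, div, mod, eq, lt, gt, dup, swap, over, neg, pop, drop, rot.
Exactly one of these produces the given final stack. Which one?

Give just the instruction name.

Stack before ???: [-9]
Stack after ???:  [9]
The instruction that transforms [-9] -> [9] is: neg

Answer: neg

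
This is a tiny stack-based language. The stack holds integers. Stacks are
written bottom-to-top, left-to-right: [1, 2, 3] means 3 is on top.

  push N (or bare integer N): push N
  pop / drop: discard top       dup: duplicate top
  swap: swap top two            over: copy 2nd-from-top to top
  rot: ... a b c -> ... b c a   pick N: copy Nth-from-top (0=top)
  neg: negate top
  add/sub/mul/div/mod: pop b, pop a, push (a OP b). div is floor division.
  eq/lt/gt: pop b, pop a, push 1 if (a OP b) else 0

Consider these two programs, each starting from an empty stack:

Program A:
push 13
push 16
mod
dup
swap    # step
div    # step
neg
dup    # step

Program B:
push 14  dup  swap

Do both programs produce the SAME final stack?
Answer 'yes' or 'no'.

Program A trace:
  After 'push 13': [13]
  After 'push 16': [13, 16]
  After 'mod': [13]
  After 'dup': [13, 13]
  After 'swap': [13, 13]
  After 'div': [1]
  After 'neg': [-1]
  After 'dup': [-1, -1]
Program A final stack: [-1, -1]

Program B trace:
  After 'push 14': [14]
  After 'dup': [14, 14]
  After 'swap': [14, 14]
Program B final stack: [14, 14]
Same: no

Answer: no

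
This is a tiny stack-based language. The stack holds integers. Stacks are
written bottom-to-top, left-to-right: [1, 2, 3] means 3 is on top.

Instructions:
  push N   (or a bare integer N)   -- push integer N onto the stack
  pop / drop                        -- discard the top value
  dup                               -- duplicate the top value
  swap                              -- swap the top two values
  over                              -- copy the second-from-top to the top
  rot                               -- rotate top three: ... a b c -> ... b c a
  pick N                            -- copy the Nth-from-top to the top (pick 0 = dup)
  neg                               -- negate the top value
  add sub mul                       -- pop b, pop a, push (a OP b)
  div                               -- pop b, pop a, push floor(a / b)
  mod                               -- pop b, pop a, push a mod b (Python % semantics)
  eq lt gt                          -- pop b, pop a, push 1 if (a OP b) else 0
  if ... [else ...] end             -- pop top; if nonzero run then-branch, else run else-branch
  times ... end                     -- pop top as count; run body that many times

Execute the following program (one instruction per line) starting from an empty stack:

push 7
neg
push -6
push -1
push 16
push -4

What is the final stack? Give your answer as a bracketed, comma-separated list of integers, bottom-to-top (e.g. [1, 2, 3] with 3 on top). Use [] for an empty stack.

Answer: [-7, -6, -1, 16, -4]

Derivation:
After 'push 7': [7]
After 'neg': [-7]
After 'push -6': [-7, -6]
After 'push -1': [-7, -6, -1]
After 'push 16': [-7, -6, -1, 16]
After 'push -4': [-7, -6, -1, 16, -4]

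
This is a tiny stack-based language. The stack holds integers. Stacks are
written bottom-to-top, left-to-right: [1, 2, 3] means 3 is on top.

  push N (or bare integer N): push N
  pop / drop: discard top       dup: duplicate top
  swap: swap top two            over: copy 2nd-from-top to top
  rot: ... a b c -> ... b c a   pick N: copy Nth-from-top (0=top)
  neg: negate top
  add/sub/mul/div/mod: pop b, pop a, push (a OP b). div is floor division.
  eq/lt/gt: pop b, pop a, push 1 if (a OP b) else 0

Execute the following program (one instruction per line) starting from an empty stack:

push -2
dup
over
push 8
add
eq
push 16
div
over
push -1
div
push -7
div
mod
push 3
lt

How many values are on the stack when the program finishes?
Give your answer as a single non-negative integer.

Answer: 2

Derivation:
After 'push -2': stack = [-2] (depth 1)
After 'dup': stack = [-2, -2] (depth 2)
After 'over': stack = [-2, -2, -2] (depth 3)
After 'push 8': stack = [-2, -2, -2, 8] (depth 4)
After 'add': stack = [-2, -2, 6] (depth 3)
After 'eq': stack = [-2, 0] (depth 2)
After 'push 16': stack = [-2, 0, 16] (depth 3)
After 'div': stack = [-2, 0] (depth 2)
After 'over': stack = [-2, 0, -2] (depth 3)
After 'push -1': stack = [-2, 0, -2, -1] (depth 4)
After 'div': stack = [-2, 0, 2] (depth 3)
After 'push -7': stack = [-2, 0, 2, -7] (depth 4)
After 'div': stack = [-2, 0, -1] (depth 3)
After 'mod': stack = [-2, 0] (depth 2)
After 'push 3': stack = [-2, 0, 3] (depth 3)
After 'lt': stack = [-2, 1] (depth 2)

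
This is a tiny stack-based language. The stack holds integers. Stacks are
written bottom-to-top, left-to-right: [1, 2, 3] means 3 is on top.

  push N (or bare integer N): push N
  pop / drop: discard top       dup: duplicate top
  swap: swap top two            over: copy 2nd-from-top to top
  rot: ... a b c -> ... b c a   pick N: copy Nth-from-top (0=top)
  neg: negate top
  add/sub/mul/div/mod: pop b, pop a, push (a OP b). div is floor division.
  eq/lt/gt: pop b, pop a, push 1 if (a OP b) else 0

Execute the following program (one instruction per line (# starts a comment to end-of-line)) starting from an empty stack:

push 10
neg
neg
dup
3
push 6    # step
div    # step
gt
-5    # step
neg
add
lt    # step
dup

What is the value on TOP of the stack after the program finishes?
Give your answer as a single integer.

Answer: 0

Derivation:
After 'push 10': [10]
After 'neg': [-10]
After 'neg': [10]
After 'dup': [10, 10]
After 'push 3': [10, 10, 3]
After 'push 6': [10, 10, 3, 6]
After 'div': [10, 10, 0]
After 'gt': [10, 1]
After 'push -5': [10, 1, -5]
After 'neg': [10, 1, 5]
After 'add': [10, 6]
After 'lt': [0]
After 'dup': [0, 0]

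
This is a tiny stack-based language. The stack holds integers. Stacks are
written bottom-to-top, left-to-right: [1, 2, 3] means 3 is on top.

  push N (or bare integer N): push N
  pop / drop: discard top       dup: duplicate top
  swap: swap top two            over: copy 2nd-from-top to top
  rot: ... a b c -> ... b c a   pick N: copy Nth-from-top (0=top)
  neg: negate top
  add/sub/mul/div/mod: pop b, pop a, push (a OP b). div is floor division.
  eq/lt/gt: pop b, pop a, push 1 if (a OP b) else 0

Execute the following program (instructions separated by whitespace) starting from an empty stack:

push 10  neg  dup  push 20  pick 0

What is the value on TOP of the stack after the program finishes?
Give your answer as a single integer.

Answer: 20

Derivation:
After 'push 10': [10]
After 'neg': [-10]
After 'dup': [-10, -10]
After 'push 20': [-10, -10, 20]
After 'pick 0': [-10, -10, 20, 20]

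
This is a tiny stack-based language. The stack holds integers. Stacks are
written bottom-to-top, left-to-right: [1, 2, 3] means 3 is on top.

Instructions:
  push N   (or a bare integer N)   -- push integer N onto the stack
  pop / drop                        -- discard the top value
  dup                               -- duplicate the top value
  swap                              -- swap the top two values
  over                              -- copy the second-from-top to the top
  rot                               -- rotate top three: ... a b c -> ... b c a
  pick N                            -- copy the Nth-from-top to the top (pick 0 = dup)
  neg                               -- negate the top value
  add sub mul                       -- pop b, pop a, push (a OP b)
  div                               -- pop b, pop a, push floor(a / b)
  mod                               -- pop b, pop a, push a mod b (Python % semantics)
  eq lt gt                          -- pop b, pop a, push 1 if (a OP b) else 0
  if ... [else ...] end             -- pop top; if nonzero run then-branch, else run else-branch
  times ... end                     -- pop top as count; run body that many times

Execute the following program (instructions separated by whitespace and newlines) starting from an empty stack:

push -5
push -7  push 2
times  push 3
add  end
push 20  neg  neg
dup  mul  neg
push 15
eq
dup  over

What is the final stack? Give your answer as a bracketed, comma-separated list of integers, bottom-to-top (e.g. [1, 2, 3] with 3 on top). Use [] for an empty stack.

Answer: [-5, -1, 0, 0, 0]

Derivation:
After 'push -5': [-5]
After 'push -7': [-5, -7]
After 'push 2': [-5, -7, 2]
After 'times': [-5, -7]
After 'push 3': [-5, -7, 3]
After 'add': [-5, -4]
After 'push 3': [-5, -4, 3]
After 'add': [-5, -1]
After 'push 20': [-5, -1, 20]
After 'neg': [-5, -1, -20]
After 'neg': [-5, -1, 20]
After 'dup': [-5, -1, 20, 20]
After 'mul': [-5, -1, 400]
After 'neg': [-5, -1, -400]
After 'push 15': [-5, -1, -400, 15]
After 'eq': [-5, -1, 0]
After 'dup': [-5, -1, 0, 0]
After 'over': [-5, -1, 0, 0, 0]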